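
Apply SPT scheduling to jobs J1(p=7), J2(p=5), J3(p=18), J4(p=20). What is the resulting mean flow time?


SPT order: J2 → J1 → J3 → J4
Completion times:
  J2: C=5
  J1: C=12
  J3: C=30
  J4: C=50
Sum = 97, n = 4
Mean flow = 97/4
= 24.25


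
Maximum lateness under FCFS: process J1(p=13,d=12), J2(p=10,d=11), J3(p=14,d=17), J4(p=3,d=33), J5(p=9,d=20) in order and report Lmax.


Lateness per job (L = C - d):
  J1: C=13, d=12, L=1
  J2: C=23, d=11, L=12
  J3: C=37, d=17, L=20
  J4: C=40, d=33, L=7
  J5: C=49, d=20, L=29
Lmax = max(1, 12, 20, 7, 29)
= 29


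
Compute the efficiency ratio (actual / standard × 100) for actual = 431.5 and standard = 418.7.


Efficiency = (actual / standard) × 100
= (431.5 / 418.7) × 100
= 103.1%


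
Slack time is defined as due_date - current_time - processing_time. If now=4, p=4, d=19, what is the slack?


Slack = due - current_time - processing
= 19 - 4 - 4
= 11


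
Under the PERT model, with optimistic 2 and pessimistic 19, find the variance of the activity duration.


σ² = ((p - o) / 6)² = (p - o)² / 36
= (19 - 2)² / 36
= 17² / 36
= 289 / 36
= 8.0278


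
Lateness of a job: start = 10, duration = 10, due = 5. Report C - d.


Completion = 10 + 10 = 20
Lateness = C - d = 20 - 5
= 15


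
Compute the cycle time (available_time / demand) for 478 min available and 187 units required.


Cycle time = available time / demand
= 478 / 187
= 2.56 min/unit


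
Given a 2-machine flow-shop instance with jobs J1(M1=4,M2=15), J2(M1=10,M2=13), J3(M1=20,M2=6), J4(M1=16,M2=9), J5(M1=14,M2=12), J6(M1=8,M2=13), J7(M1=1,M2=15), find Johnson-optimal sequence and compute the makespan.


Johnson's rule:
Group 1 (M1≤M2, sort by M1): ['J7', 'J1', 'J6', 'J2']
Group 2 (M1>M2, sort desc M2): ['J5', 'J4', 'J3']
Sequence: J7 → J1 → J6 → J2 → J5 → J4 → J3
Makespan calculation:
  J7: M1 done=1, M2 done=16
  J1: M1 done=5, M2 done=31
  J6: M1 done=13, M2 done=44
  J2: M1 done=23, M2 done=57
  J5: M1 done=37, M2 done=69
  J4: M1 done=53, M2 done=78
  J3: M1 done=73, M2 done=84
= Sequence: J7 → J1 → J6 → J2 → J5 → J4 → J3, Makespan: 84


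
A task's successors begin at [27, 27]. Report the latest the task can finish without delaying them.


LF = min of all successor start times
Successors start at: [27, 27]
LF = min(27, 27)
= 27


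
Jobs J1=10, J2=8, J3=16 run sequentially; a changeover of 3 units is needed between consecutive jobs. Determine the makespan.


Makespan = Σ processing + (n-1) × setup
= (10 + 8 + 16) + (3-1)×3
= 34 + 6
= 40 time units


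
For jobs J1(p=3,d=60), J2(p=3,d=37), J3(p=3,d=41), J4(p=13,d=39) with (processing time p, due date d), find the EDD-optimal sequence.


EDD: sort by earliest due date
  J2: d=37, p=3
  J4: d=39, p=13
  J3: d=41, p=3
  J1: d=60, p=3
Order: J2 → J4 → J3 → J1


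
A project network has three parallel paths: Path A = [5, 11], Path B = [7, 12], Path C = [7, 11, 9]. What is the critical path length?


Path A: 5 + 11 = 16
Path B: 7 + 12 = 19
Path C: 7 + 11 + 9 = 27
Critical path = longest = max(16, 19, 27)
= 27 (Path C)


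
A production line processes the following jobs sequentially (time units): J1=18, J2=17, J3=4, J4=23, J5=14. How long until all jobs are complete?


Sequential makespan: sum all processing times
= 18 + 17 + 4 + 23 + 14
= 76 time units


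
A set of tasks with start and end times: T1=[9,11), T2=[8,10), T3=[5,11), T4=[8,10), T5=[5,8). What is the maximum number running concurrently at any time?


Check each time point for overlaps:
  t=9: 4 tasks active (T1, T2, T3, T4)
Max concurrent = 4


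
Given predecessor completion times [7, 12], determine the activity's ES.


ES = max of all predecessor completion times
Predecessors: [7, 12]
ES = max(7, 12)
= 12


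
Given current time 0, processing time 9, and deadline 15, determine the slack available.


Slack = due - current_time - processing
= 15 - 0 - 9
= 6


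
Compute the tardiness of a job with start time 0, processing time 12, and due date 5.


Completion = start + processing = 0 + 12 = 12
Tardiness = max(0, C - d) = max(0, 12 - 5)
= max(0, 7)
= 7


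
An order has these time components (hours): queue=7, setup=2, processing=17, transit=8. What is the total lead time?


Lead time = queue + setup + processing + transit
= 7 + 2 + 17 + 8
= 34 hours


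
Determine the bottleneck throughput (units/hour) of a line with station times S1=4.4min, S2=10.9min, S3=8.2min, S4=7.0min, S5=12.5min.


Bottleneck = longest station time
Station times: [4.4, 10.9, 8.2, 7.0, 12.5]
Max = 12.5 min
Rate = 60 / 12.5
= 4.80 units/hour (bottleneck: 12.5min)


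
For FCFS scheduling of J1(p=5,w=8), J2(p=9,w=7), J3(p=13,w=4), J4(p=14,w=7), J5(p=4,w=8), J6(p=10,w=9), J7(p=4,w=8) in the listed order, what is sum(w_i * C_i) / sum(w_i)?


Completion times:
  J1: C=5, w×C=8×5=40
  J2: C=14, w×C=7×14=98
  J3: C=27, w×C=4×27=108
  J4: C=41, w×C=7×41=287
  J5: C=45, w×C=8×45=360
  J6: C=55, w×C=9×55=495
  J7: C=59, w×C=8×59=472
Sum w×C = 1860
Sum w = 51
Weighted avg = 1860/51
= 36.47


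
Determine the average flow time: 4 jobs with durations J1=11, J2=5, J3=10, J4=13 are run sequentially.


Completion times:
  J1: completes at 11
  J2: completes at 16
  J3: completes at 26
  J4: completes at 39
Sum = 92
Average = 92/4
= 23.00


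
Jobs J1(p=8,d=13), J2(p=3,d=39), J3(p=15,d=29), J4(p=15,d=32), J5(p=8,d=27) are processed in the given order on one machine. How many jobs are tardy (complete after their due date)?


Completion vs due date:
  J1: C=8, d=13 → on time
  J2: C=11, d=39 → on time
  J3: C=26, d=29 → on time
  J4: C=41, d=32 → TARDY
  J5: C=49, d=27 → TARDY
Tardy jobs: J4, J5
Count = 2


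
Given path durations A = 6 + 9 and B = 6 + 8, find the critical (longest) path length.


Path A: 6 + 9 = 15
Path B: 6 + 8 = 14
Critical path = longest = max(15, 14)
= 15 (Path A)


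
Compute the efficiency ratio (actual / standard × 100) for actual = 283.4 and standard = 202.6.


Efficiency = (actual / standard) × 100
= (283.4 / 202.6) × 100
= 139.9%


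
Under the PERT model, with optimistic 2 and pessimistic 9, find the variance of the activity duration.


σ² = ((p - o) / 6)² = (p - o)² / 36
= (9 - 2)² / 36
= 7² / 36
= 49 / 36
= 1.3611


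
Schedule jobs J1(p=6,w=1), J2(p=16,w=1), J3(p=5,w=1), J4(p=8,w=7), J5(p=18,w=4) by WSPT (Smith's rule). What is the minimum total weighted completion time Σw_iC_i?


WSPT order (by p/w): J4 → J5 → J3 → J1 → J2
  J4: C=8, w·C=7×8=56
  J5: C=26, w·C=4×26=104
  J3: C=31, w·C=1×31=31
  J1: C=37, w·C=1×37=37
  J2: C=53, w·C=1×53=53
Σ w·C = 281
= 281


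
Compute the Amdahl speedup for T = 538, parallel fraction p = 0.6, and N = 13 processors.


Amdahl's law: T_p = T × ((1-p) + p/N)
= 538 × ((1-0.6) + 0.6/13)
= 538 × (0.40 + 0.0462)
= 538 × 0.4462
= 240.03
Speedup = 538/240.03
= 2.24×


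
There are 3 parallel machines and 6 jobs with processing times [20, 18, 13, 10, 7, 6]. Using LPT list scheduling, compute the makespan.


Jobs (LPT sorted): [20, 18, 13, 10, 7, 6]
Machines: 3
  J=20 → Machine 1 (load: 0+20=20)
  J=18 → Machine 2 (load: 0+18=18)
  J=13 → Machine 3 (load: 0+13=13)
  J=10 → Machine 3 (load: 13+10=23)
  J=7 → Machine 2 (load: 18+7=25)
  J=6 → Machine 1 (load: 20+6=26)
Machine loads: [26, 25, 23]
Makespan = max = 26 time units


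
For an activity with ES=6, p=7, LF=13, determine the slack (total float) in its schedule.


EF = ES + duration = 6 + 7 = 13
LS = LF - duration = 13 - 7 = 6
Total Float = LF - EF = 13 - 13
(or LS - ES = 6 - 6)
= 0


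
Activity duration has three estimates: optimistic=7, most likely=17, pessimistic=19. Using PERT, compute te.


te = (o + 4m + p) / 6
= (7 + 4×17 + 19) / 6
= (7 + 68 + 19) / 6
= 94 / 6
= 15.67


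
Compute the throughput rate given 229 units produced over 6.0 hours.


Throughput = units / time
= 229 / 6.0
= 38.2 units/hour


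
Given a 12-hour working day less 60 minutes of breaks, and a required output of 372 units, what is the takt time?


Available = 12×60 - 60 = 660 min
Takt time = 660 / 372
= 1.77 min/unit


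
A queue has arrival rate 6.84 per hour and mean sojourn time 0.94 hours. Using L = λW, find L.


Little's law: L = λ × W
= 6.84 × 0.94
= 6.43


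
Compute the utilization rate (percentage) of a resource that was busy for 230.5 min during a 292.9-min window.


Utilization = busy / total × 100
= 230.5 / 292.9 × 100
= 78.7%


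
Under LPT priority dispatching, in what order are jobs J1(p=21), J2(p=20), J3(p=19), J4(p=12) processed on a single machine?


LPT: sort by longest processing time first
  J1: p=21
  J2: p=20
  J3: p=19
  J4: p=12
Order: J1 → J2 → J3 → J4


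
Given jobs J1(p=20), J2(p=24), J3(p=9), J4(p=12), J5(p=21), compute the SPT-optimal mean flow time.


SPT order: J3 → J4 → J1 → J5 → J2
Completion times:
  J3: C=9
  J4: C=21
  J1: C=41
  J5: C=62
  J2: C=86
Sum = 219, n = 5
Mean flow = 219/5
= 43.80


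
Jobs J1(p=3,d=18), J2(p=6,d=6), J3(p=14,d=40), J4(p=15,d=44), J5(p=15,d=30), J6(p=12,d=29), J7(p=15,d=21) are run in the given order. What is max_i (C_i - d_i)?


Lateness per job (L = C - d):
  J1: C=3, d=18, L=-15
  J2: C=9, d=6, L=3
  J3: C=23, d=40, L=-17
  J4: C=38, d=44, L=-6
  J5: C=53, d=30, L=23
  J6: C=65, d=29, L=36
  J7: C=80, d=21, L=59
Lmax = max(-15, 3, -17, -6, 23, 36, 59)
= 59


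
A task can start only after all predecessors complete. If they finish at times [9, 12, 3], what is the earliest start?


ES = max of all predecessor completion times
Predecessors: [9, 12, 3]
ES = max(9, 12, 3)
= 12


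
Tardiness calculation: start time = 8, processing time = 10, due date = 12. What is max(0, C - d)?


Completion = start + processing = 8 + 10 = 18
Tardiness = max(0, C - d) = max(0, 18 - 12)
= max(0, 6)
= 6


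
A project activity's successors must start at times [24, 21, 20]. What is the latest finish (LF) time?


LF = min of all successor start times
Successors start at: [24, 21, 20]
LF = min(24, 21, 20)
= 20


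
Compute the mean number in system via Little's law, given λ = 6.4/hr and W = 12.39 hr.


Little's law: L = λ × W
= 6.4 × 12.39
= 79.30


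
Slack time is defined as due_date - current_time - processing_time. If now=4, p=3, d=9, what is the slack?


Slack = due - current_time - processing
= 9 - 4 - 3
= 2


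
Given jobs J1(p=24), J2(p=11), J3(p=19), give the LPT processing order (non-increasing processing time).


LPT: sort by longest processing time first
  J1: p=24
  J3: p=19
  J2: p=11
Order: J1 → J3 → J2


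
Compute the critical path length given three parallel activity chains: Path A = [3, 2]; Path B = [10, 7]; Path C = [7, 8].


Path A: 3 + 2 = 5
Path B: 10 + 7 = 17
Path C: 7 + 8 = 15
Critical path = longest = max(5, 17, 15)
= 17 (Path B)


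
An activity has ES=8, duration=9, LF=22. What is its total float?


EF = ES + duration = 8 + 9 = 17
LS = LF - duration = 22 - 9 = 13
Total Float = LF - EF = 22 - 17
(or LS - ES = 13 - 8)
= 5


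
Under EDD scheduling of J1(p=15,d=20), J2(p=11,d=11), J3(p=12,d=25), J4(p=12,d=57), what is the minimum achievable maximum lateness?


EDD order: J2 → J1 → J3 → J4
Completion and lateness:
  J2: C=11, d=11, L=11-11=0
  J1: C=26, d=20, L=26-20=6
  J3: C=38, d=25, L=38-25=13
  J4: C=50, d=57, L=50-57=-7
Lmax = max(0, 6, 13, -7)
= 13


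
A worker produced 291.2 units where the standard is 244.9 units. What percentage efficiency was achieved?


Efficiency = (actual / standard) × 100
= (291.2 / 244.9) × 100
= 118.9%


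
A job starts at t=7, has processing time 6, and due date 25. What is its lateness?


Completion = 7 + 6 = 13
Lateness = C - d = 13 - 25
= -12


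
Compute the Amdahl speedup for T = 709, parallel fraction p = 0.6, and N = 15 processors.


Amdahl's law: T_p = T × ((1-p) + p/N)
= 709 × ((1-0.6) + 0.6/15)
= 709 × (0.40 + 0.0400)
= 709 × 0.4400
= 311.96
Speedup = 709/311.96
= 2.27×


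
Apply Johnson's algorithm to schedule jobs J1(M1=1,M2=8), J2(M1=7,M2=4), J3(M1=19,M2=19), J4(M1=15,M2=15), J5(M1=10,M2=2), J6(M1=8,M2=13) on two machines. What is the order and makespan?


Johnson's rule:
Group 1 (M1≤M2, sort by M1): ['J1', 'J6', 'J4', 'J3']
Group 2 (M1>M2, sort desc M2): ['J2', 'J5']
Sequence: J1 → J6 → J4 → J3 → J2 → J5
Makespan calculation:
  J1: M1 done=1, M2 done=9
  J6: M1 done=9, M2 done=22
  J4: M1 done=24, M2 done=39
  J3: M1 done=43, M2 done=62
  J2: M1 done=50, M2 done=66
  J5: M1 done=60, M2 done=68
= Sequence: J1 → J6 → J4 → J3 → J2 → J5, Makespan: 68


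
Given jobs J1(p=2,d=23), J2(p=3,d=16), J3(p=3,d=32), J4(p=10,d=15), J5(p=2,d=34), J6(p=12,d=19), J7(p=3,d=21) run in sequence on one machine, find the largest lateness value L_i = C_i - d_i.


Lateness per job (L = C - d):
  J1: C=2, d=23, L=-21
  J2: C=5, d=16, L=-11
  J3: C=8, d=32, L=-24
  J4: C=18, d=15, L=3
  J5: C=20, d=34, L=-14
  J6: C=32, d=19, L=13
  J7: C=35, d=21, L=14
Lmax = max(-21, -11, -24, 3, -14, 13, 14)
= 14


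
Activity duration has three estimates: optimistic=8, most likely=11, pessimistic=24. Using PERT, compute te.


te = (o + 4m + p) / 6
= (8 + 4×11 + 24) / 6
= (8 + 44 + 24) / 6
= 76 / 6
= 12.67


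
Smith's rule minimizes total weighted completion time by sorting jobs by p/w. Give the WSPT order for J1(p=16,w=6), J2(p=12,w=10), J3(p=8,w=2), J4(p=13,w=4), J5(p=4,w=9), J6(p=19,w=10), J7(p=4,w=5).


WSPT (Smith's rule): sort by p/w ascending
  J5: p/w = 4/9 = 0.444
  J7: p/w = 4/5 = 0.800
  J2: p/w = 12/10 = 1.200
  J6: p/w = 19/10 = 1.900
  J1: p/w = 16/6 = 2.667
  J4: p/w = 13/4 = 3.250
  J3: p/w = 8/2 = 4.000
Order: J5 → J7 → J2 → J6 → J1 → J4 → J3


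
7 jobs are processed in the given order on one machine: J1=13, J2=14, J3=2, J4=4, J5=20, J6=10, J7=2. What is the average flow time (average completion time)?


Completion times:
  J1: completes at 13
  J2: completes at 27
  J3: completes at 29
  J4: completes at 33
  J5: completes at 53
  J6: completes at 63
  J7: completes at 65
Sum = 283
Average = 283/7
= 40.43


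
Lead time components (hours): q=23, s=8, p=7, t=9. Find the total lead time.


Lead time = queue + setup + processing + transit
= 23 + 8 + 7 + 9
= 47 hours


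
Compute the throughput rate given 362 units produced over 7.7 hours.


Throughput = units / time
= 362 / 7.7
= 47.0 units/hour


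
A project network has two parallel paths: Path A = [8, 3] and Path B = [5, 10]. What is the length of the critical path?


Path A: 8 + 3 = 11
Path B: 5 + 10 = 15
Critical path = longest = max(11, 15)
= 15 (Path B)


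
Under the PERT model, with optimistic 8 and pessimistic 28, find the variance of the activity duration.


σ² = ((p - o) / 6)² = (p - o)² / 36
= (28 - 8)² / 36
= 20² / 36
= 400 / 36
= 11.1111


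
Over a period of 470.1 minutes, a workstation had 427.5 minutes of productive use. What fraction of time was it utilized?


Utilization = busy / total × 100
= 427.5 / 470.1 × 100
= 90.9%


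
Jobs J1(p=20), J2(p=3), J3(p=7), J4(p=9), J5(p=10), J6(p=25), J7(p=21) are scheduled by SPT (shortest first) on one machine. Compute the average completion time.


SPT order: J2 → J3 → J4 → J5 → J1 → J7 → J6
Completion times:
  J2: C=3
  J3: C=10
  J4: C=19
  J5: C=29
  J1: C=49
  J7: C=70
  J6: C=95
Sum = 275, n = 7
Mean flow = 275/7
= 39.29


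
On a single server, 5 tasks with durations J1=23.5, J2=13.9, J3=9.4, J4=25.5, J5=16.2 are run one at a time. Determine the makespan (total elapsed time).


Sequential makespan: sum all processing times
= 23.5 + 13.9 + 9.4 + 25.5 + 16.2
= 88.5 time units


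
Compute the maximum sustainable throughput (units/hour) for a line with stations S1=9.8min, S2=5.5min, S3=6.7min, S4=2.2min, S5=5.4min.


Bottleneck = longest station time
Station times: [9.8, 5.5, 6.7, 2.2, 5.4]
Max = 9.8 min
Rate = 60 / 9.8
= 6.12 units/hour (bottleneck: 9.8min)


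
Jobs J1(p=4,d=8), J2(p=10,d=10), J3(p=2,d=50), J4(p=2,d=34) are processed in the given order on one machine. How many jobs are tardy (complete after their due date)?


Completion vs due date:
  J1: C=4, d=8 → on time
  J2: C=14, d=10 → TARDY
  J3: C=16, d=50 → on time
  J4: C=18, d=34 → on time
Tardy jobs: J2
Count = 1


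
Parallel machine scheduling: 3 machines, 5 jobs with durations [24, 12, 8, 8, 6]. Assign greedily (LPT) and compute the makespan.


Jobs (LPT sorted): [24, 12, 8, 8, 6]
Machines: 3
  J=24 → Machine 1 (load: 0+24=24)
  J=12 → Machine 2 (load: 0+12=12)
  J=8 → Machine 3 (load: 0+8=8)
  J=8 → Machine 3 (load: 8+8=16)
  J=6 → Machine 2 (load: 12+6=18)
Machine loads: [24, 18, 16]
Makespan = max = 24 time units


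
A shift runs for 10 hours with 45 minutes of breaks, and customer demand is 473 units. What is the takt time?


Available = 10×60 - 45 = 555 min
Takt time = 555 / 473
= 1.17 min/unit


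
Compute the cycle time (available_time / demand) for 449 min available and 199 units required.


Cycle time = available time / demand
= 449 / 199
= 2.26 min/unit


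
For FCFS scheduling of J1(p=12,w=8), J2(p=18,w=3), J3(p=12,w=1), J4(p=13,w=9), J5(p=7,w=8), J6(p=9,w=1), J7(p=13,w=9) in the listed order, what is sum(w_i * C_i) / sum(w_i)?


Completion times:
  J1: C=12, w×C=8×12=96
  J2: C=30, w×C=3×30=90
  J3: C=42, w×C=1×42=42
  J4: C=55, w×C=9×55=495
  J5: C=62, w×C=8×62=496
  J6: C=71, w×C=1×71=71
  J7: C=84, w×C=9×84=756
Sum w×C = 2046
Sum w = 39
Weighted avg = 2046/39
= 52.46


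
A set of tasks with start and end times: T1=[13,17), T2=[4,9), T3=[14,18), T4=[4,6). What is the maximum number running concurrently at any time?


Check each time point for overlaps:
  t=4: 2 tasks active (T2, T4)
Max concurrent = 2


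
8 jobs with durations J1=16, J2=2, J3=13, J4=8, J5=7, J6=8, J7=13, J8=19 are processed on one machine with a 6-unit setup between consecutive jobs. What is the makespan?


Makespan = Σ processing + (n-1) × setup
= (16 + 2 + 13 + 8 + 7 + 8 + 13 + 19) + (8-1)×6
= 86 + 42
= 128 time units


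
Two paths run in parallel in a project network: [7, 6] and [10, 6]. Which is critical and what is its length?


Path A: 7 + 6 = 13
Path B: 10 + 6 = 16
Critical path = longest = max(13, 16)
= 16 (Path B)


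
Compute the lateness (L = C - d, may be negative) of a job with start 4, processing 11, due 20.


Completion = 4 + 11 = 15
Lateness = C - d = 15 - 20
= -5


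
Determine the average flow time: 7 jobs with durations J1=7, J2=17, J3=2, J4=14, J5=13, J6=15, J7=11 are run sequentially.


Completion times:
  J1: completes at 7
  J2: completes at 24
  J3: completes at 26
  J4: completes at 40
  J5: completes at 53
  J6: completes at 68
  J7: completes at 79
Sum = 297
Average = 297/7
= 42.43


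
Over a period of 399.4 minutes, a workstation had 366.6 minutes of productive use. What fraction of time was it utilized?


Utilization = busy / total × 100
= 366.6 / 399.4 × 100
= 91.8%


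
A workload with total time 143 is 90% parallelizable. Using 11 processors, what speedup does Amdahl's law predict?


Amdahl's law: T_p = T × ((1-p) + p/N)
= 143 × ((1-0.9) + 0.9/11)
= 143 × (0.10 + 0.0818)
= 143 × 0.1818
= 26.00
Speedup = 143/26.00
= 5.50×


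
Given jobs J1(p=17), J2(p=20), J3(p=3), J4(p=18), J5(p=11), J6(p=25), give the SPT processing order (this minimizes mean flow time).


SPT: sort by shortest processing time
  J3: p=3
  J5: p=11
  J1: p=17
  J4: p=18
  J2: p=20
  J6: p=25
Order: J3 → J5 → J1 → J4 → J2 → J6


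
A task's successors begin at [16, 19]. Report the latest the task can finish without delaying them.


LF = min of all successor start times
Successors start at: [16, 19]
LF = min(16, 19)
= 16


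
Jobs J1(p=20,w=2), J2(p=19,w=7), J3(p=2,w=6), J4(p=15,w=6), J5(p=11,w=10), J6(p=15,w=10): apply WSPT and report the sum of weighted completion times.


WSPT order (by p/w): J3 → J5 → J6 → J4 → J2 → J1
  J3: C=2, w·C=6×2=12
  J5: C=13, w·C=10×13=130
  J6: C=28, w·C=10×28=280
  J4: C=43, w·C=6×43=258
  J2: C=62, w·C=7×62=434
  J1: C=82, w·C=2×82=164
Σ w·C = 1278
= 1278


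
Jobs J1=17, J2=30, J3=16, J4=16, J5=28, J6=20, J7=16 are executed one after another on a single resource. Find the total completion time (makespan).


Sequential makespan: sum all processing times
= 17 + 30 + 16 + 16 + 28 + 20 + 16
= 143 time units


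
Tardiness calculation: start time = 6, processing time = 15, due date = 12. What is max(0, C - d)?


Completion = start + processing = 6 + 15 = 21
Tardiness = max(0, C - d) = max(0, 21 - 12)
= max(0, 9)
= 9


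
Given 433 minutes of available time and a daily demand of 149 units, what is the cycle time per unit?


Cycle time = available time / demand
= 433 / 149
= 2.91 min/unit


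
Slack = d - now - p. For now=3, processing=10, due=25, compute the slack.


Slack = due - current_time - processing
= 25 - 3 - 10
= 12


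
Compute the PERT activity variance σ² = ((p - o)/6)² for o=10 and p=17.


σ² = ((p - o) / 6)² = (p - o)² / 36
= (17 - 10)² / 36
= 7² / 36
= 49 / 36
= 1.3611


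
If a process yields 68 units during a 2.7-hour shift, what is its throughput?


Throughput = units / time
= 68 / 2.7
= 25.2 units/hour


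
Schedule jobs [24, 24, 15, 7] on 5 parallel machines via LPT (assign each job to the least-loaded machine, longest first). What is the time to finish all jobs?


Jobs (LPT sorted): [24, 24, 15, 7]
Machines: 5
  J=24 → Machine 1 (load: 0+24=24)
  J=24 → Machine 2 (load: 0+24=24)
  J=15 → Machine 3 (load: 0+15=15)
  J=7 → Machine 4 (load: 0+7=7)
Machine loads: [24, 24, 15, 7, 0]
Makespan = max = 24 time units


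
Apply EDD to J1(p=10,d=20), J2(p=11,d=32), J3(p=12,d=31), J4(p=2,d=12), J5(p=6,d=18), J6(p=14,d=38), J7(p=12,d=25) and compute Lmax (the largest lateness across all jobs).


EDD order: J4 → J5 → J1 → J7 → J3 → J2 → J6
Completion and lateness:
  J4: C=2, d=12, L=2-12=-10
  J5: C=8, d=18, L=8-18=-10
  J1: C=18, d=20, L=18-20=-2
  J7: C=30, d=25, L=30-25=5
  J3: C=42, d=31, L=42-31=11
  J2: C=53, d=32, L=53-32=21
  J6: C=67, d=38, L=67-38=29
Lmax = max(-10, -10, -2, 5, 11, 21, 29)
= 29


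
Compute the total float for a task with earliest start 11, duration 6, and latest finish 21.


EF = ES + duration = 11 + 6 = 17
LS = LF - duration = 21 - 6 = 15
Total Float = LF - EF = 21 - 17
(or LS - ES = 15 - 11)
= 4


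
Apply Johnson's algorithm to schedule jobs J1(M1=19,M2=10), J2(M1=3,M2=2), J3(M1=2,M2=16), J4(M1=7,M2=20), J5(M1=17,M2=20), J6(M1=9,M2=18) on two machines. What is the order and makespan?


Johnson's rule:
Group 1 (M1≤M2, sort by M1): ['J3', 'J4', 'J6', 'J5']
Group 2 (M1>M2, sort desc M2): ['J1', 'J2']
Sequence: J3 → J4 → J6 → J5 → J1 → J2
Makespan calculation:
  J3: M1 done=2, M2 done=18
  J4: M1 done=9, M2 done=38
  J6: M1 done=18, M2 done=56
  J5: M1 done=35, M2 done=76
  J1: M1 done=54, M2 done=86
  J2: M1 done=57, M2 done=88
= Sequence: J3 → J4 → J6 → J5 → J1 → J2, Makespan: 88


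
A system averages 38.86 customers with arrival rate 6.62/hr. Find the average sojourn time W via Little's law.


Little's law: L = λW → W = L / λ
= 38.86 / 6.62
= 5.87 hours


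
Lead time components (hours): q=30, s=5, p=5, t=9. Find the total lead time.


Lead time = queue + setup + processing + transit
= 30 + 5 + 5 + 9
= 49 hours


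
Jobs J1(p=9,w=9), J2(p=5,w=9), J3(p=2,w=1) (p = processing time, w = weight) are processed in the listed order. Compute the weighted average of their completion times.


Completion times:
  J1: C=9, w×C=9×9=81
  J2: C=14, w×C=9×14=126
  J3: C=16, w×C=1×16=16
Sum w×C = 223
Sum w = 19
Weighted avg = 223/19
= 11.74


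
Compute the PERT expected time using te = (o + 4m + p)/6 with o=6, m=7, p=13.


te = (o + 4m + p) / 6
= (6 + 4×7 + 13) / 6
= (6 + 28 + 13) / 6
= 47 / 6
= 7.83


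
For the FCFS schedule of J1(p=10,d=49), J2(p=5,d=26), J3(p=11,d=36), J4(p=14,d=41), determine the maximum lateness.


Lateness per job (L = C - d):
  J1: C=10, d=49, L=-39
  J2: C=15, d=26, L=-11
  J3: C=26, d=36, L=-10
  J4: C=40, d=41, L=-1
Lmax = max(-39, -11, -10, -1)
= -1


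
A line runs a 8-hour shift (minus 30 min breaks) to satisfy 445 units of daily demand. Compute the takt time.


Available = 8×60 - 30 = 450 min
Takt time = 450 / 445
= 1.01 min/unit


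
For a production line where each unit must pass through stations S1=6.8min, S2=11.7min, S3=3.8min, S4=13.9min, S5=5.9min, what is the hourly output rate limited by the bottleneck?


Bottleneck = longest station time
Station times: [6.8, 11.7, 3.8, 13.9, 5.9]
Max = 13.9 min
Rate = 60 / 13.9
= 4.32 units/hour (bottleneck: 13.9min)


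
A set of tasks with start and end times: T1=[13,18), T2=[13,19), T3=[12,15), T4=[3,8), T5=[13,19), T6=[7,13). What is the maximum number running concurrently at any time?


Check each time point for overlaps:
  t=13: 4 tasks active (T1, T2, T3, T5)
Max concurrent = 4


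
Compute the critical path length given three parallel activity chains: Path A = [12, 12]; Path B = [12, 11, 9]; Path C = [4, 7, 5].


Path A: 12 + 12 = 24
Path B: 12 + 11 + 9 = 32
Path C: 4 + 7 + 5 = 16
Critical path = longest = max(24, 32, 16)
= 32 (Path B)


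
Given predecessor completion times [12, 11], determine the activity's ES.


ES = max of all predecessor completion times
Predecessors: [12, 11]
ES = max(12, 11)
= 12


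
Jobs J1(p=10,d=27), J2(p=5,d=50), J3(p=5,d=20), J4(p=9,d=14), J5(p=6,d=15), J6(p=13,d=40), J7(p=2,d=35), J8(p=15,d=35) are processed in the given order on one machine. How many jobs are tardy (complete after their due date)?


Completion vs due date:
  J1: C=10, d=27 → on time
  J2: C=15, d=50 → on time
  J3: C=20, d=20 → on time
  J4: C=29, d=14 → TARDY
  J5: C=35, d=15 → TARDY
  J6: C=48, d=40 → TARDY
  J7: C=50, d=35 → TARDY
  J8: C=65, d=35 → TARDY
Tardy jobs: J4, J5, J6, J7, J8
Count = 5


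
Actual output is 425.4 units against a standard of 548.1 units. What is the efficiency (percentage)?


Efficiency = (actual / standard) × 100
= (425.4 / 548.1) × 100
= 77.6%


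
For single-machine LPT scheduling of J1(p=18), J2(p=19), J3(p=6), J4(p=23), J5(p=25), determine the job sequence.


LPT: sort by longest processing time first
  J5: p=25
  J4: p=23
  J2: p=19
  J1: p=18
  J3: p=6
Order: J5 → J4 → J2 → J1 → J3


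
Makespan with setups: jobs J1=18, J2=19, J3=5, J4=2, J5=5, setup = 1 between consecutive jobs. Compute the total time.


Makespan = Σ processing + (n-1) × setup
= (18 + 19 + 5 + 2 + 5) + (5-1)×1
= 49 + 4
= 53 time units


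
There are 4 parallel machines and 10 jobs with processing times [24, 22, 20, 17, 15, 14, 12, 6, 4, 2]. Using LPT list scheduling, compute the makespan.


Jobs (LPT sorted): [24, 22, 20, 17, 15, 14, 12, 6, 4, 2]
Machines: 4
  J=24 → Machine 1 (load: 0+24=24)
  J=22 → Machine 2 (load: 0+22=22)
  J=20 → Machine 3 (load: 0+20=20)
  J=17 → Machine 4 (load: 0+17=17)
  J=15 → Machine 4 (load: 17+15=32)
  J=14 → Machine 3 (load: 20+14=34)
  J=12 → Machine 2 (load: 22+12=34)
  J=6 → Machine 1 (load: 24+6=30)
  J=4 → Machine 1 (load: 30+4=34)
  J=2 → Machine 4 (load: 32+2=34)
Machine loads: [34, 34, 34, 34]
Makespan = max = 34 time units


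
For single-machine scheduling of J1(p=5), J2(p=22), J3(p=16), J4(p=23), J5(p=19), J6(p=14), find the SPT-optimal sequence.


SPT: sort by shortest processing time
  J1: p=5
  J6: p=14
  J3: p=16
  J5: p=19
  J2: p=22
  J4: p=23
Order: J1 → J6 → J3 → J5 → J2 → J4


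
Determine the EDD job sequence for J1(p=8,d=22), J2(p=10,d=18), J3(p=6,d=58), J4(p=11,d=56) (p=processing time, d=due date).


EDD: sort by earliest due date
  J2: d=18, p=10
  J1: d=22, p=8
  J4: d=56, p=11
  J3: d=58, p=6
Order: J2 → J1 → J4 → J3


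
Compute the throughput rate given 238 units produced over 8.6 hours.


Throughput = units / time
= 238 / 8.6
= 27.7 units/hour


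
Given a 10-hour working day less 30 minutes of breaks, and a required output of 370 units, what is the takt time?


Available = 10×60 - 30 = 570 min
Takt time = 570 / 370
= 1.54 min/unit


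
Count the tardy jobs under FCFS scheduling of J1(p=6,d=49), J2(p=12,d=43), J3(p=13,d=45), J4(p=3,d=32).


Completion vs due date:
  J1: C=6, d=49 → on time
  J2: C=18, d=43 → on time
  J3: C=31, d=45 → on time
  J4: C=34, d=32 → TARDY
Tardy jobs: J4
Count = 1


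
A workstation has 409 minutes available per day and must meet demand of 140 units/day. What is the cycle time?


Cycle time = available time / demand
= 409 / 140
= 2.92 min/unit


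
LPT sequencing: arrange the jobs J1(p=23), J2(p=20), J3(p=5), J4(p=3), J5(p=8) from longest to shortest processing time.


LPT: sort by longest processing time first
  J1: p=23
  J2: p=20
  J5: p=8
  J3: p=5
  J4: p=3
Order: J1 → J2 → J5 → J3 → J4


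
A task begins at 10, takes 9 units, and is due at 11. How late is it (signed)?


Completion = 10 + 9 = 19
Lateness = C - d = 19 - 11
= 8


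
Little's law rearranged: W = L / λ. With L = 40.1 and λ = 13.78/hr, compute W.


Little's law: L = λW → W = L / λ
= 40.1 / 13.78
= 2.91 hours


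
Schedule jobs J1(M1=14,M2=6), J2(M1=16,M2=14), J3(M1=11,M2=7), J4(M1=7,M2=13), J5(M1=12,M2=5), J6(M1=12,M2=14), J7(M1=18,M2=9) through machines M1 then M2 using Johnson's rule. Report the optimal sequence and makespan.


Johnson's rule:
Group 1 (M1≤M2, sort by M1): ['J4', 'J6']
Group 2 (M1>M2, sort desc M2): ['J2', 'J7', 'J3', 'J1', 'J5']
Sequence: J4 → J6 → J2 → J7 → J3 → J1 → J5
Makespan calculation:
  J4: M1 done=7, M2 done=20
  J6: M1 done=19, M2 done=34
  J2: M1 done=35, M2 done=49
  J7: M1 done=53, M2 done=62
  J3: M1 done=64, M2 done=71
  J1: M1 done=78, M2 done=84
  J5: M1 done=90, M2 done=95
= Sequence: J4 → J6 → J2 → J7 → J3 → J1 → J5, Makespan: 95


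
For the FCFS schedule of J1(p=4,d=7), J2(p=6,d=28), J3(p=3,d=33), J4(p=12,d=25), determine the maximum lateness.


Lateness per job (L = C - d):
  J1: C=4, d=7, L=-3
  J2: C=10, d=28, L=-18
  J3: C=13, d=33, L=-20
  J4: C=25, d=25, L=0
Lmax = max(-3, -18, -20, 0)
= 0


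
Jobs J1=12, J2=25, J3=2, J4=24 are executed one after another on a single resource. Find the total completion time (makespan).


Sequential makespan: sum all processing times
= 12 + 25 + 2 + 24
= 63 time units


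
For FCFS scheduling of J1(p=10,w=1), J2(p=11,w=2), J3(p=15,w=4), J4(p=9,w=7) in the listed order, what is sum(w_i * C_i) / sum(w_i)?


Completion times:
  J1: C=10, w×C=1×10=10
  J2: C=21, w×C=2×21=42
  J3: C=36, w×C=4×36=144
  J4: C=45, w×C=7×45=315
Sum w×C = 511
Sum w = 14
Weighted avg = 511/14
= 36.50


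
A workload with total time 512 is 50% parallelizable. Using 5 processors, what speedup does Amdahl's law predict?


Amdahl's law: T_p = T × ((1-p) + p/N)
= 512 × ((1-0.5) + 0.5/5)
= 512 × (0.50 + 0.1000)
= 512 × 0.6000
= 307.20
Speedup = 512/307.20
= 1.67×


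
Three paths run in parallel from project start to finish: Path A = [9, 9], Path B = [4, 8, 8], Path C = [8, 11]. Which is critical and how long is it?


Path A: 9 + 9 = 18
Path B: 4 + 8 + 8 = 20
Path C: 8 + 11 = 19
Critical path = longest = max(18, 20, 19)
= 20 (Path B)


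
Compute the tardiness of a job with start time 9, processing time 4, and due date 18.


Completion = start + processing = 9 + 4 = 13
Tardiness = max(0, C - d) = max(0, 13 - 18)
= max(0, -5)
= 0


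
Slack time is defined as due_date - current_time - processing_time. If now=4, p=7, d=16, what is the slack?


Slack = due - current_time - processing
= 16 - 4 - 7
= 5


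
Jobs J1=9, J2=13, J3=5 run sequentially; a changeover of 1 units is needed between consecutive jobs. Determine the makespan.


Makespan = Σ processing + (n-1) × setup
= (9 + 13 + 5) + (3-1)×1
= 27 + 2
= 29 time units


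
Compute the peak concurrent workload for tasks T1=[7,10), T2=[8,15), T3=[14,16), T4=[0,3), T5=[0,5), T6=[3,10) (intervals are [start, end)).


Check each time point for overlaps:
  t=8: 3 tasks active (T1, T2, T6)
Max concurrent = 3


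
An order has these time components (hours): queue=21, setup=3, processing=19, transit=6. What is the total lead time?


Lead time = queue + setup + processing + transit
= 21 + 3 + 19 + 6
= 49 hours


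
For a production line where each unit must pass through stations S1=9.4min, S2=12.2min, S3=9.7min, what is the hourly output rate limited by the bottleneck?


Bottleneck = longest station time
Station times: [9.4, 12.2, 9.7]
Max = 12.2 min
Rate = 60 / 12.2
= 4.92 units/hour (bottleneck: 12.2min)


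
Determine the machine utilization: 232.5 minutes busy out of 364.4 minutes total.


Utilization = busy / total × 100
= 232.5 / 364.4 × 100
= 63.8%


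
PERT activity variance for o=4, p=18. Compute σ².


σ² = ((p - o) / 6)² = (p - o)² / 36
= (18 - 4)² / 36
= 14² / 36
= 196 / 36
= 5.4444


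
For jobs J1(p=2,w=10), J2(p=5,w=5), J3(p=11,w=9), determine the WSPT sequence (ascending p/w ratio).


WSPT (Smith's rule): sort by p/w ascending
  J1: p/w = 2/10 = 0.200
  J2: p/w = 5/5 = 1.000
  J3: p/w = 11/9 = 1.222
Order: J1 → J2 → J3


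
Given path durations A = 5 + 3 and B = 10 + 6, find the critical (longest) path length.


Path A: 5 + 3 = 8
Path B: 10 + 6 = 16
Critical path = longest = max(8, 16)
= 16 (Path B)


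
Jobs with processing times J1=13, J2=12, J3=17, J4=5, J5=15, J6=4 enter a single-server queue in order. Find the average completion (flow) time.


Completion times:
  J1: completes at 13
  J2: completes at 25
  J3: completes at 42
  J4: completes at 47
  J5: completes at 62
  J6: completes at 66
Sum = 255
Average = 255/6
= 42.50


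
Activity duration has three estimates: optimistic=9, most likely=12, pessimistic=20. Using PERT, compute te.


te = (o + 4m + p) / 6
= (9 + 4×12 + 20) / 6
= (9 + 48 + 20) / 6
= 77 / 6
= 12.83


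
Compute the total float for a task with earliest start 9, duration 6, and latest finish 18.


EF = ES + duration = 9 + 6 = 15
LS = LF - duration = 18 - 6 = 12
Total Float = LF - EF = 18 - 15
(or LS - ES = 12 - 9)
= 3


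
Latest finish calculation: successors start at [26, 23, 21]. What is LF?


LF = min of all successor start times
Successors start at: [26, 23, 21]
LF = min(26, 23, 21)
= 21


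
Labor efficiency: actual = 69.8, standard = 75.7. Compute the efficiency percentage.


Efficiency = (actual / standard) × 100
= (69.8 / 75.7) × 100
= 92.2%


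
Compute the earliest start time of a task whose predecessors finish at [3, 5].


ES = max of all predecessor completion times
Predecessors: [3, 5]
ES = max(3, 5)
= 5


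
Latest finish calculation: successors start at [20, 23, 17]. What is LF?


LF = min of all successor start times
Successors start at: [20, 23, 17]
LF = min(20, 23, 17)
= 17


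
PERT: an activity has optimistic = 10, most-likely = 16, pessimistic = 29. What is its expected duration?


te = (o + 4m + p) / 6
= (10 + 4×16 + 29) / 6
= (10 + 64 + 29) / 6
= 103 / 6
= 17.17


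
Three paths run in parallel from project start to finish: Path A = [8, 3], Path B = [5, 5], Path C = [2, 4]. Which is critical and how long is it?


Path A: 8 + 3 = 11
Path B: 5 + 5 = 10
Path C: 2 + 4 = 6
Critical path = longest = max(11, 10, 6)
= 11 (Path A)


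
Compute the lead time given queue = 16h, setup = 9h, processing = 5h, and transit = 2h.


Lead time = queue + setup + processing + transit
= 16 + 9 + 5 + 2
= 32 hours


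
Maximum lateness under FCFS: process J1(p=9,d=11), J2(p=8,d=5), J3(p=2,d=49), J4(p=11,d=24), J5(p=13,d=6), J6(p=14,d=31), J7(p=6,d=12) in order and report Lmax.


Lateness per job (L = C - d):
  J1: C=9, d=11, L=-2
  J2: C=17, d=5, L=12
  J3: C=19, d=49, L=-30
  J4: C=30, d=24, L=6
  J5: C=43, d=6, L=37
  J6: C=57, d=31, L=26
  J7: C=63, d=12, L=51
Lmax = max(-2, 12, -30, 6, 37, 26, 51)
= 51


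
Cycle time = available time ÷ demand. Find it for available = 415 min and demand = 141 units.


Cycle time = available time / demand
= 415 / 141
= 2.94 min/unit


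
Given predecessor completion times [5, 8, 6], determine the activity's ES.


ES = max of all predecessor completion times
Predecessors: [5, 8, 6]
ES = max(5, 8, 6)
= 8


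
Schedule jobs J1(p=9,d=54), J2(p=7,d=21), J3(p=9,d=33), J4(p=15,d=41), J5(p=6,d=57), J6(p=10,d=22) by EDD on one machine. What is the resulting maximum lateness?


EDD order: J2 → J6 → J3 → J4 → J1 → J5
Completion and lateness:
  J2: C=7, d=21, L=7-21=-14
  J6: C=17, d=22, L=17-22=-5
  J3: C=26, d=33, L=26-33=-7
  J4: C=41, d=41, L=41-41=0
  J1: C=50, d=54, L=50-54=-4
  J5: C=56, d=57, L=56-57=-1
Lmax = max(-14, -5, -7, 0, -4, -1)
= 0


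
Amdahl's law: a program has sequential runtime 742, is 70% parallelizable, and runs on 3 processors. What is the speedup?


Amdahl's law: T_p = T × ((1-p) + p/N)
= 742 × ((1-0.7) + 0.7/3)
= 742 × (0.30 + 0.2333)
= 742 × 0.5333
= 395.73
Speedup = 742/395.73
= 1.88×


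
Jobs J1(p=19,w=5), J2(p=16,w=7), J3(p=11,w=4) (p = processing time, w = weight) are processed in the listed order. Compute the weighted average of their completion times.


Completion times:
  J1: C=19, w×C=5×19=95
  J2: C=35, w×C=7×35=245
  J3: C=46, w×C=4×46=184
Sum w×C = 524
Sum w = 16
Weighted avg = 524/16
= 32.75


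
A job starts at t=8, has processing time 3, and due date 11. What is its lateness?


Completion = 8 + 3 = 11
Lateness = C - d = 11 - 11
= 0


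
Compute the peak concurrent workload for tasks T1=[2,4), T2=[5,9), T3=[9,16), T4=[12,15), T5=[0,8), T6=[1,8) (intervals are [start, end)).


Check each time point for overlaps:
  t=2: 3 tasks active (T1, T5, T6)
Max concurrent = 3


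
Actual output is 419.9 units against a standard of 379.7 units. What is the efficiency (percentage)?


Efficiency = (actual / standard) × 100
= (419.9 / 379.7) × 100
= 110.6%


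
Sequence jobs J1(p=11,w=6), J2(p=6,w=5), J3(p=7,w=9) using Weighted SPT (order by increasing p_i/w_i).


WSPT (Smith's rule): sort by p/w ascending
  J3: p/w = 7/9 = 0.778
  J2: p/w = 6/5 = 1.200
  J1: p/w = 11/6 = 1.833
Order: J3 → J2 → J1


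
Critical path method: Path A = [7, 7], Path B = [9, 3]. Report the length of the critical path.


Path A: 7 + 7 = 14
Path B: 9 + 3 = 12
Critical path = longest = max(14, 12)
= 14 (Path A)


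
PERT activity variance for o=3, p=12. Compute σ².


σ² = ((p - o) / 6)² = (p - o)² / 36
= (12 - 3)² / 36
= 9² / 36
= 81 / 36
= 2.2500


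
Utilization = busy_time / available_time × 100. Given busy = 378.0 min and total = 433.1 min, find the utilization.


Utilization = busy / total × 100
= 378.0 / 433.1 × 100
= 87.3%


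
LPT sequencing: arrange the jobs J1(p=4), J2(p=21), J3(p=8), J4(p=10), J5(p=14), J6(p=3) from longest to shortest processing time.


LPT: sort by longest processing time first
  J2: p=21
  J5: p=14
  J4: p=10
  J3: p=8
  J1: p=4
  J6: p=3
Order: J2 → J5 → J4 → J3 → J1 → J6


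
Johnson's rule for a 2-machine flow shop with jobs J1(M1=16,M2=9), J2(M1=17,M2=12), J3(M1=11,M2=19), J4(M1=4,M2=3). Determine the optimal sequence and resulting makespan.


Johnson's rule:
Group 1 (M1≤M2, sort by M1): ['J3']
Group 2 (M1>M2, sort desc M2): ['J2', 'J1', 'J4']
Sequence: J3 → J2 → J1 → J4
Makespan calculation:
  J3: M1 done=11, M2 done=30
  J2: M1 done=28, M2 done=42
  J1: M1 done=44, M2 done=53
  J4: M1 done=48, M2 done=56
= Sequence: J3 → J2 → J1 → J4, Makespan: 56


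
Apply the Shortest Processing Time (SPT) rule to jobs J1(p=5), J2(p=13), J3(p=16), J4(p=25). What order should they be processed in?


SPT: sort by shortest processing time
  J1: p=5
  J2: p=13
  J3: p=16
  J4: p=25
Order: J1 → J2 → J3 → J4
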